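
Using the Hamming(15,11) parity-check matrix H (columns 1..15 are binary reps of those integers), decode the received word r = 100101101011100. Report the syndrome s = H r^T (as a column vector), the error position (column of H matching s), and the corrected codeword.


s = (0, 1, 1, 1)^T, error position = 7, corrected codeword c = 100101001011100

Compute s = H r^T mod 2 one row at a time:
  s_1 = 0 + 1 + 0 + 1 + 1 + 1 + 0 + 0 = 4 ≡ 0 (mod 2).
  s_2 = 1 + 0 + 1 + 1 + 1 + 1 + 0 + 0 = 5 ≡ 1 (mod 2).
  s_3 = 0 + 0 + 1 + 1 + 0 + 1 + 0 + 0 = 3 ≡ 1 (mod 2).
  s_4 = 1 + 0 + 0 + 1 + 1 + 1 + 1 + 0 = 5 ≡ 1 (mod 2).
s = (0, 1, 1, 1)^T — this equals column 7 of H (binary 0111), so error is at position 7.
Correct: flip bit 7 of r = 100101101011100 to get c = 100101001011100.


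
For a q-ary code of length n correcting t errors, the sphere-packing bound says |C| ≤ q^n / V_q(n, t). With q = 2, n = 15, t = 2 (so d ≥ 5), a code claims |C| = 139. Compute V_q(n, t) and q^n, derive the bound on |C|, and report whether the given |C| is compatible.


V_q(n, t) = 121, q^n = 32768, Hamming bound = 270, |C| = 139 ≤ bound (satisfied).

Step 1: Compute V_q(n, t) = Σ_{j=0}^2 C(n, j) (q−1)^j.
  j = 0: C(15,0)·(1)^0 = 1·1 = 1.
  j = 1: C(15,1)·(1)^1 = 15·1 = 15.
  j = 2: C(15,2)·(1)^2 = 105·1 = 105.
  V_q(n, t) = 1 + 15 + 105 = 121.
Step 2: q^n = 2^15 = 32768.
Step 3: Hamming bound ⌊q^n / V_q(n,t)⌋ = ⌊32768/121⌋ = 270.
Step 4: Compare |C| = 139 to 270: satisfied.
The claimed |C| lies below the Hamming bound.


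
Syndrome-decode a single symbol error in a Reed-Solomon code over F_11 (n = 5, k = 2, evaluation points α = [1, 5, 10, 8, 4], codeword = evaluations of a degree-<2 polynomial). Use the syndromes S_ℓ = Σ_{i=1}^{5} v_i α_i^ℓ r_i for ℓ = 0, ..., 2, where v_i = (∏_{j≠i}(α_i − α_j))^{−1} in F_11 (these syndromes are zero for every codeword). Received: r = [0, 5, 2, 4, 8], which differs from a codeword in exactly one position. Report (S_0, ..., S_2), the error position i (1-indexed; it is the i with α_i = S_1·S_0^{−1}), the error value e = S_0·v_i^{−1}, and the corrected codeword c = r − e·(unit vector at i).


S = (4, 9, 1), error at position 2, error magnitude e = 9, c = [0, 7, 2, 4, 8].

Step 1: column multipliers v_i = (∏_{j≠i}(α_i − α_j))^{−1} mod 11.
  i = 1 (α = 1): (1−5)(1−10)(1−8)(1−4) = (−4)·(−9)·(−7)·(−3) = 756 ≡ 8, so v_1 = 8^{−1} = 7 (mod 11).
  i = 2 (α = 5): (5−1)(5−10)(5−8)(5−4) = 4·(−5)·(−3)·1 = 60 ≡ 5, so v_2 = 5^{−1} = 9 (mod 11).
  i = 3 (α = 10): (10−1)(10−5)(10−8)(10−4) = 9·5·2·6 = 540 ≡ 1, so v_3 = 1^{−1} = 1 (mod 11).
  i = 4 (α = 8): (8−1)(8−5)(8−10)(8−4) = 7·3·(−2)·4 = −168 ≡ 8, so v_4 = 8^{−1} = 7 (mod 11).
  i = 5 (α = 4): (4−1)(4−5)(4−10)(4−8) = 3·(−1)·(−6)·(−4) = −72 ≡ 5, so v_5 = 5^{−1} = 9 (mod 11).
  v = [7, 9, 1, 7, 9].
Step 2: syndromes of r = [0, 5, 2, 4, 8] (all sums mod 11).
  S_0 = Σ v_i r_i = 7·0 + 9·5 + 1·2 + 7·4 + 9·8 = 147 ≡ 4.
  S_1 = Σ v_i α_i r_i = 7·1·0 + 9·5·5 + 1·10·2 + 7·8·4 + 9·4·8 = 757 ≡ 9.
  α_i^2 mod 11 = [1, 3, 1, 9, 5].
  S_2 = Σ v_i α_i^2 r_i = 7·1·0 + 9·3·5 + 1·1·2 + 7·9·4 + 9·5·8 = 749 ≡ 1.
  S = (4, 9, 1) ≠ 0, so r is not a codeword (an error is present).
Step 3: locate the error. For a single error e at position i, S_ℓ = v_i·e·α_i^ℓ, so α_err = S_1/S_0.
  S_0^{−1} = 4^{−1} = 3 (mod 11), so α_err = 9·3 = 27 ≡ 5 = α_2. Error position i = 2.
  Consistency check: S_2/S_1 = 1·5 = 5 ≡ 5 = α_err ✓ (single-error assumption holds).
Step 4: error magnitude e = S_0/v_2 = S_0·∏_{j≠2}(α_2 − α_j) = 4·5 = 20 ≡ 9 (mod 11).
Step 5: correct position 2: c_2 = r_2 − e = 5 − 9 ≡ 7 (mod 11). Hence c = [0, 7, 2, 4, 8].
  Check: interpolating c through the α_i gives m(x) = 1 + 10·x (degree < 2) with m(α_i) = c_i for every i, so c is indeed a codeword.


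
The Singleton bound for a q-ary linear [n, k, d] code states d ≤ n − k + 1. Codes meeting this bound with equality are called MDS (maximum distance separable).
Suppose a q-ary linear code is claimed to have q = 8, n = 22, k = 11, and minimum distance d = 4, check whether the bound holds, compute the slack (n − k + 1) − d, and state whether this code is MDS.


Singleton RHS = n − k + 1 = 12, slack = 8, bound satisfied, not MDS.

Singleton bound: d ≤ n − k + 1.
Here n = 22, k = 11, so n − k + 1 = 12.
Given d = 4, check d ≤ 12: YES.
Slack = (n − k + 1) − d = 8.
The code is NOT MDS (slack = 8 > 0).
Description: the claimed parameters are [22, 11, 4]_8; such a code would be non-MDS.


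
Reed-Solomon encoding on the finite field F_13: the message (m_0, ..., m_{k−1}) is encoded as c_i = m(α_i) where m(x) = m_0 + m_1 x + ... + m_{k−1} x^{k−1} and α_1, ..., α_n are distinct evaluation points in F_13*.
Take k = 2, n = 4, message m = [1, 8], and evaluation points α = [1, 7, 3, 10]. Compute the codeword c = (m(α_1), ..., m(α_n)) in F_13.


c = [9, 5, 12, 3]

Message polynomial: m(x) = 1 + 8·x (mod 13).
For each evaluation point α_i, compute m(α_i) mod 13:
  α_1 = 1: Horner steps 8 → 9, so m(1) = 9.
  α_2 = 7: Horner steps 8 → 5, so m(7) = 5.
  α_3 = 3: Horner steps 8 → 12, so m(3) = 12.
  α_4 = 10: Horner steps 8 → 3, so m(10) = 3.
Codeword c = [9, 5, 12, 3] ∈ F_13^4.


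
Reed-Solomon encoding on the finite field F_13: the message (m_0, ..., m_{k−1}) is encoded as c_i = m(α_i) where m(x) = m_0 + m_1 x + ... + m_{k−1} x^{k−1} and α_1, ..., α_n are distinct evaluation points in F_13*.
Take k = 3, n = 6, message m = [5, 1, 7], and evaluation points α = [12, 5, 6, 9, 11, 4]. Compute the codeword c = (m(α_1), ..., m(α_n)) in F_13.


c = [11, 3, 3, 9, 5, 4]

Message polynomial: m(x) = 5 + 1·x + 7·x^2 (mod 13).
For each evaluation point α_i, compute m(α_i) mod 13:
  α_1 = 12: Horner steps 7 → 7 → 11, so m(12) = 11.
  α_2 = 5: Horner steps 7 → 10 → 3, so m(5) = 3.
  α_3 = 6: Horner steps 7 → 4 → 3, so m(6) = 3.
  α_4 = 9: Horner steps 7 → 12 → 9, so m(9) = 9.
  α_5 = 11: Horner steps 7 → 0 → 5, so m(11) = 5.
  α_6 = 4: Horner steps 7 → 3 → 4, so m(4) = 4.
Codeword c = [11, 3, 3, 9, 5, 4] ∈ F_13^6.


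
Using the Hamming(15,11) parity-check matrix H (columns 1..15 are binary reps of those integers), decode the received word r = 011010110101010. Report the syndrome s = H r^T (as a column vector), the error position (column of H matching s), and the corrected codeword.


s = (0, 0, 1, 1)^T, error position = 3, corrected codeword c = 010010110101010

Compute s = H r^T mod 2 one row at a time:
  s_1 = 1 + 0 + 1 + 0 + 1 + 0 + 1 + 0 = 4 ≡ 0 (mod 2).
  s_2 = 0 + 1 + 0 + 1 + 1 + 0 + 1 + 0 = 4 ≡ 0 (mod 2).
  s_3 = 1 + 1 + 0 + 1 + 1 + 0 + 1 + 0 = 5 ≡ 1 (mod 2).
  s_4 = 0 + 1 + 1 + 1 + 0 + 0 + 0 + 0 = 3 ≡ 1 (mod 2).
s = (0, 0, 1, 1)^T — this equals column 3 of H (binary 0011), so error is at position 3.
Correct: flip bit 3 of r = 011010110101010 to get c = 010010110101010.


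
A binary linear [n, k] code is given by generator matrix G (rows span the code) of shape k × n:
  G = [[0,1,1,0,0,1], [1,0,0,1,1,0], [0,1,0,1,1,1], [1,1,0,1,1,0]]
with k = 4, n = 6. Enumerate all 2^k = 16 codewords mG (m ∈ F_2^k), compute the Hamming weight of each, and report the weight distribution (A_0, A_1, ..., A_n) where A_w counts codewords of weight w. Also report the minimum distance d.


Weight distribution: A_0 = 1, A_1 = 1, A_2 = 3, A_3 = 6, A_4 = 3, A_5 = 1, A_6 = 1. Minimum distance d = 1.

Enumerate all 2^4 = 16 messages m ∈ F_2^4.
For each, compute codeword c = mG in F_2^6, then tally its weight.
  m = 0000 → c = 000000, weight = 0.
  m = 1000 → c = 011001, weight = 3.
  m = 0100 → c = 100110, weight = 3.
  m = 1100 → c = 111111, weight = 6.
  m = 0010 → c = 010111, weight = 4.
  m = 1010 → c = 001110, weight = 3.
  m = 0110 → c = 110001, weight = 3.
  m = 1110 → c = 101000, weight = 2.
  m = 0001 → c = 110110, weight = 4.
  m = 1001 → c = 101111, weight = 5.
  m = 0101 → c = 010000, weight = 1.
  m = 1101 → c = 001001, weight = 2.
  m = 0011 → c = 100001, weight = 2.
  m = 1011 → c = 111000, weight = 3.
  m = 0111 → c = 000111, weight = 3.
  m = 1111 → c = 011110, weight = 4.
Tally weights:
  weight 0: 1 codewords.
  weight 1: 1 codewords.
  weight 2: 3 codewords.
  weight 3: 6 codewords.
  weight 4: 3 codewords.
  weight 5: 1 codewords.
  weight 6: 1 codewords.
Minimum distance d = smallest w > 0 with A_w > 0 = 1.
Sanity: Σ A_w = 16 = 2^4 = 16 ✓.


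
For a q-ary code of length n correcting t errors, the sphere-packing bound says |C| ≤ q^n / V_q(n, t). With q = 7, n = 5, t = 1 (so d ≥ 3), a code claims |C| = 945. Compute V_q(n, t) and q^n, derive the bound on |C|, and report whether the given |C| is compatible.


V_q(n, t) = 31, q^n = 16807, Hamming bound = 542, |C| = 945 > bound (violated).

Step 1: Compute V_q(n, t) = Σ_{j=0}^1 C(n, j) (q−1)^j.
  j = 0: C(5,0)·(6)^0 = 1·1 = 1.
  j = 1: C(5,1)·(6)^1 = 5·6 = 30.
  V_q(n, t) = 1 + 30 = 31.
Step 2: q^n = 7^5 = 16807.
Step 3: Hamming bound ⌊q^n / V_q(n,t)⌋ = ⌊16807/31⌋ = 542.
Step 4: Compare |C| = 945 to 542: violated.
The claimed |C| lies above the Hamming bound, so no 7-ary code of length 5 with d ≥ 3 can have 945 codewords.


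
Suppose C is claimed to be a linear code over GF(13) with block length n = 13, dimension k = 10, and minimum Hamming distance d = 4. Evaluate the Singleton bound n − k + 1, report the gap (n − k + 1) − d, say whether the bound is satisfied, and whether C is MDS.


Singleton RHS = n − k + 1 = 4, slack = 0, bound satisfied, MDS.

Singleton bound: d ≤ n − k + 1.
Here n = 13, k = 10, so n − k + 1 = 4.
Given d = 4, check d ≤ 4: YES.
Slack = (n − k + 1) − d = 0.
The code is MDS (slack = 0).
Description: the claimed parameters are [13, 10, 4]_13; such a code would be MDS (meets Singleton bound).


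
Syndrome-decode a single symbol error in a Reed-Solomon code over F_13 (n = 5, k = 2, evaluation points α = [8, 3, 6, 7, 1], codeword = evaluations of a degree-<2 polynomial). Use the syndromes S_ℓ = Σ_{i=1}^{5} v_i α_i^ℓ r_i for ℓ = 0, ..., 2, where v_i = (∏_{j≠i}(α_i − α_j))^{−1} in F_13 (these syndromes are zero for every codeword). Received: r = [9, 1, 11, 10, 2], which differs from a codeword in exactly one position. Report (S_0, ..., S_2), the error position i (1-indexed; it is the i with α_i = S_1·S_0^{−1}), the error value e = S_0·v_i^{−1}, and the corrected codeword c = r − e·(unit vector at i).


S = (3, 3, 3), error at position 5, error magnitude e = 12, c = [9, 1, 11, 10, 3].

Step 1: column multipliers v_i = (∏_{j≠i}(α_i − α_j))^{−1} mod 13.
  i = 1 (α = 8): (8−3)(8−6)(8−7)(8−1) = 5·2·1·7 = 70 ≡ 5, so v_1 = 5^{−1} = 8 (mod 13).
  i = 2 (α = 3): (3−8)(3−6)(3−7)(3−1) = (−5)·(−3)·(−4)·2 = −120 ≡ 10, so v_2 = 10^{−1} = 4 (mod 13).
  i = 3 (α = 6): (6−8)(6−3)(6−7)(6−1) = (−2)·3·(−1)·5 = 30 ≡ 4, so v_3 = 4^{−1} = 10 (mod 13).
  i = 4 (α = 7): (7−8)(7−3)(7−6)(7−1) = (−1)·4·1·6 = −24 ≡ 2, so v_4 = 2^{−1} = 7 (mod 13).
  i = 5 (α = 1): (1−8)(1−3)(1−6)(1−7) = (−7)·(−2)·(−5)·(−6) = 420 ≡ 4, so v_5 = 4^{−1} = 10 (mod 13).
  v = [8, 4, 10, 7, 10].
Step 2: syndromes of r = [9, 1, 11, 10, 2] (all sums mod 13).
  S_0 = Σ v_i r_i = 8·9 + 4·1 + 10·11 + 7·10 + 10·2 = 276 ≡ 3.
  S_1 = Σ v_i α_i r_i = 8·8·9 + 4·3·1 + 10·6·11 + 7·7·10 + 10·1·2 = 1758 ≡ 3.
  α_i^2 mod 13 = [12, 9, 10, 10, 1].
  S_2 = Σ v_i α_i^2 r_i = 8·12·9 + 4·9·1 + 10·10·11 + 7·10·10 + 10·1·2 = 2720 ≡ 3.
  S = (3, 3, 3) ≠ 0, so r is not a codeword (an error is present).
Step 3: locate the error. For a single error e at position i, S_ℓ = v_i·e·α_i^ℓ, so α_err = S_1/S_0.
  S_0^{−1} = 3^{−1} = 9 (mod 13), so α_err = 3·9 = 27 ≡ 1 = α_5. Error position i = 5.
  Consistency check: S_2/S_1 = 3·9 = 27 ≡ 1 = α_err ✓ (single-error assumption holds).
Step 4: error magnitude e = S_0/v_5 = S_0·∏_{j≠5}(α_5 − α_j) = 3·4 = 12 ≡ 12 (mod 13).
Step 5: correct position 5: c_5 = r_5 − e = 2 − 12 ≡ 3 (mod 13). Hence c = [9, 1, 11, 10, 3].
  Check: interpolating c through the α_i gives m(x) = 4 + 12·x (degree < 2) with m(α_i) = c_i for every i, so c is indeed a codeword.


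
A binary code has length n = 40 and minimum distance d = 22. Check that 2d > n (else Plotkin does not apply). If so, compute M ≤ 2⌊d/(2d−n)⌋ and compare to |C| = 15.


Plotkin bound M ≤ 10; given |C| = 15 > bound (violated).

Check applicability: 2d = 44, n = 40.
2d − n = 4 > 0, so Plotkin applies.
Compute d/(2d−n) = 22/4 ≈ 5.5000.
⌊d/(2d−n)⌋ = 5.
Plotkin bound: M ≤ 2·5 = 10.
Given |C| = 15, check: VIOLATED.
This |C| is above the Plotkin bound, so no binary code with n = 40, d = 22 and 15 codewords exists.


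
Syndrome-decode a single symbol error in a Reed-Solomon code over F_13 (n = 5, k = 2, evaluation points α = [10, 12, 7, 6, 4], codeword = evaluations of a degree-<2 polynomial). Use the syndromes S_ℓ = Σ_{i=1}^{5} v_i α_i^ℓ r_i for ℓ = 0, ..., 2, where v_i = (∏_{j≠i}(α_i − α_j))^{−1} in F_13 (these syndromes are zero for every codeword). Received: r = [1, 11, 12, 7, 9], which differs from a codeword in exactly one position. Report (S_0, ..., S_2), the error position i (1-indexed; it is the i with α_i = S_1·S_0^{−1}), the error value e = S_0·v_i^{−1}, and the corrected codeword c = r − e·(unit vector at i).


S = (6, 11, 5), error at position 5, error magnitude e = 12, c = [1, 11, 12, 7, 10].

Step 1: column multipliers v_i = (∏_{j≠i}(α_i − α_j))^{−1} mod 13.
  i = 1 (α = 10): (10−12)(10−7)(10−6)(10−4) = (−2)·3·4·6 = −144 ≡ 12, so v_1 = 12^{−1} = 12 (mod 13).
  i = 2 (α = 12): (12−10)(12−7)(12−6)(12−4) = 2·5·6·8 = 480 ≡ 12, so v_2 = 12^{−1} = 12 (mod 13).
  i = 3 (α = 7): (7−10)(7−12)(7−6)(7−4) = (−3)·(−5)·1·3 = 45 ≡ 6, so v_3 = 6^{−1} = 11 (mod 13).
  i = 4 (α = 6): (6−10)(6−12)(6−7)(6−4) = (−4)·(−6)·(−1)·2 = −48 ≡ 4, so v_4 = 4^{−1} = 10 (mod 13).
  i = 5 (α = 4): (4−10)(4−12)(4−7)(4−6) = (−6)·(−8)·(−3)·(−2) = 288 ≡ 2, so v_5 = 2^{−1} = 7 (mod 13).
  v = [12, 12, 11, 10, 7].
Step 2: syndromes of r = [1, 11, 12, 7, 9] (all sums mod 13).
  S_0 = Σ v_i r_i = 12·1 + 12·11 + 11·12 + 10·7 + 7·9 = 409 ≡ 6.
  S_1 = Σ v_i α_i r_i = 12·10·1 + 12·12·11 + 11·7·12 + 10·6·7 + 7·4·9 = 3300 ≡ 11.
  α_i^2 mod 13 = [9, 1, 10, 10, 3].
  S_2 = Σ v_i α_i^2 r_i = 12·9·1 + 12·1·11 + 11·10·12 + 10·10·7 + 7·3·9 = 2449 ≡ 5.
  S = (6, 11, 5) ≠ 0, so r is not a codeword (an error is present).
Step 3: locate the error. For a single error e at position i, S_ℓ = v_i·e·α_i^ℓ, so α_err = S_1/S_0.
  S_0^{−1} = 6^{−1} = 11 (mod 13), so α_err = 11·11 = 121 ≡ 4 = α_5. Error position i = 5.
  Consistency check: S_2/S_1 = 5·6 = 30 ≡ 4 = α_err ✓ (single-error assumption holds).
Step 4: error magnitude e = S_0/v_5 = S_0·∏_{j≠5}(α_5 − α_j) = 6·2 = 12 ≡ 12 (mod 13).
Step 5: correct position 5: c_5 = r_5 − e = 9 − 12 ≡ 10 (mod 13). Hence c = [1, 11, 12, 7, 10].
  Check: interpolating c through the α_i gives m(x) = 3 + 5·x (degree < 2) with m(α_i) = c_i for every i, so c is indeed a codeword.


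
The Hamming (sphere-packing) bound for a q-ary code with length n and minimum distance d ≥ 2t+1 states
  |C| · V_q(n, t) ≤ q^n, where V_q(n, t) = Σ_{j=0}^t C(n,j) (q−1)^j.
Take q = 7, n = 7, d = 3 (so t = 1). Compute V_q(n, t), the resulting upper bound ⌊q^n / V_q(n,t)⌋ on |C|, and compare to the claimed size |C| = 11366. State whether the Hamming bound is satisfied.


V_q(n, t) = 43, q^n = 823543, Hamming bound = 19152, |C| = 11366 ≤ bound (satisfied).

Step 1: Compute V_q(n, t) = Σ_{j=0}^1 C(n, j) (q−1)^j.
  j = 0: C(7,0)·(6)^0 = 1·1 = 1.
  j = 1: C(7,1)·(6)^1 = 7·6 = 42.
  V_q(n, t) = 1 + 42 = 43.
Step 2: q^n = 7^7 = 823543.
Step 3: Hamming bound ⌊q^n / V_q(n,t)⌋ = ⌊823543/43⌋ = 19152.
Step 4: Compare |C| = 11366 to 19152: satisfied.
The claimed |C| lies below the Hamming bound.


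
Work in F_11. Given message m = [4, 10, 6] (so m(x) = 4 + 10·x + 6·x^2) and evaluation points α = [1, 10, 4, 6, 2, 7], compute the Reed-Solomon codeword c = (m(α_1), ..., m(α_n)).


c = [9, 0, 8, 5, 4, 5]

Message polynomial: m(x) = 4 + 10·x + 6·x^2 (mod 11).
For each evaluation point α_i, compute m(α_i) mod 11:
  α_1 = 1: Horner steps 6 → 5 → 9, so m(1) = 9.
  α_2 = 10: Horner steps 6 → 4 → 0, so m(10) = 0.
  α_3 = 4: Horner steps 6 → 1 → 8, so m(4) = 8.
  α_4 = 6: Horner steps 6 → 2 → 5, so m(6) = 5.
  α_5 = 2: Horner steps 6 → 0 → 4, so m(2) = 4.
  α_6 = 7: Horner steps 6 → 8 → 5, so m(7) = 5.
Codeword c = [9, 0, 8, 5, 4, 5] ∈ F_11^6.


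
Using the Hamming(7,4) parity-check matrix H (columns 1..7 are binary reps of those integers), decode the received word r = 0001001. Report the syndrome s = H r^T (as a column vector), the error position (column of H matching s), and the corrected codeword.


s = (0, 1, 1)^T, error position = 3, corrected codeword c = 0011001

Compute s = H r^T mod 2 one row at a time:
  s_1 = 1 + 0 + 0 + 1 = 2 ≡ 0 (mod 2).
  s_2 = 0 + 0 + 0 + 1 = 1 ≡ 1 (mod 2).
  s_3 = 0 + 0 + 0 + 1 = 1 ≡ 1 (mod 2).
s = (0, 1, 1)^T — this equals column 3 of H (binary 011), so error is at position 3.
Correct: flip bit 3 of r = 0001001 to get c = 0011001.


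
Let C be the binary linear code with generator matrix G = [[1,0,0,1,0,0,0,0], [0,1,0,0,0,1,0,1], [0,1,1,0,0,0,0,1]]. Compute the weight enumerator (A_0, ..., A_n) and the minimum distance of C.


Weight distribution: A_0 = 1, A_2 = 2, A_3 = 2, A_4 = 1, A_5 = 2. Minimum distance d = 2.

Enumerate all 2^3 = 8 messages m ∈ F_2^3.
For each, compute codeword c = mG in F_2^8, then tally its weight.
  m = 000 → c = 00000000, weight = 0.
  m = 100 → c = 10010000, weight = 2.
  m = 010 → c = 01000101, weight = 3.
  m = 110 → c = 11010101, weight = 5.
  m = 001 → c = 01100001, weight = 3.
  m = 101 → c = 11110001, weight = 5.
  m = 011 → c = 00100100, weight = 2.
  m = 111 → c = 10110100, weight = 4.
Tally weights:
  weight 0: 1 codewords.
  weight 2: 2 codewords.
  weight 3: 2 codewords.
  weight 4: 1 codewords.
  weight 5: 2 codewords.
Minimum distance d = smallest w > 0 with A_w > 0 = 2.
Sanity: Σ A_w = 8 = 2^3 = 8 ✓.


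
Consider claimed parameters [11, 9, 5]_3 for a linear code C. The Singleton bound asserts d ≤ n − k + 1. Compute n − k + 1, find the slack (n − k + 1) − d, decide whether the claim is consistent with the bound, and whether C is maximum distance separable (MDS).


Singleton RHS = n − k + 1 = 3, slack = -2, bound violated (no such code; not MDS).

Singleton bound: d ≤ n − k + 1.
Here n = 11, k = 9, so n − k + 1 = 3.
Given d = 5, check d ≤ 3: NO.
Slack = (n − k + 1) − d = -2.
The slack is negative: d = 5 exceeds n − k + 1 = 3 by 2, so the Singleton bound is violated and no linear [11, 9, 5]_3 code can exist. In particular it is not MDS (MDS requires d = n − k + 1 exactly).
Description: the claimed parameters are [11, 9, 5]_3; such a code would be impossible (violates the Singleton bound).


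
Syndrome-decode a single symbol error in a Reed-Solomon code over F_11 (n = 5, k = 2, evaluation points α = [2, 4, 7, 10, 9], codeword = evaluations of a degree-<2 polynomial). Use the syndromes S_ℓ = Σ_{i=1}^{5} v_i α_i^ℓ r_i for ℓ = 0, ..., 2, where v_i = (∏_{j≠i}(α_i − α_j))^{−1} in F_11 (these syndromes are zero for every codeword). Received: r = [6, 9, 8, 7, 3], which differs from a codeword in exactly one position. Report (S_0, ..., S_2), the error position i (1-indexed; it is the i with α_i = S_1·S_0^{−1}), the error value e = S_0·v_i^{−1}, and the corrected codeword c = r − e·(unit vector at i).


S = (2, 7, 8), error at position 5, error magnitude e = 3, c = [6, 9, 8, 7, 0].

Step 1: column multipliers v_i = (∏_{j≠i}(α_i − α_j))^{−1} mod 11.
  i = 1 (α = 2): (2−4)(2−7)(2−10)(2−9) = (−2)·(−5)·(−8)·(−7) = 560 ≡ 10, so v_1 = 10^{−1} = 10 (mod 11).
  i = 2 (α = 4): (4−2)(4−7)(4−10)(4−9) = 2·(−3)·(−6)·(−5) = −180 ≡ 7, so v_2 = 7^{−1} = 8 (mod 11).
  i = 3 (α = 7): (7−2)(7−4)(7−10)(7−9) = 5·3·(−3)·(−2) = 90 ≡ 2, so v_3 = 2^{−1} = 6 (mod 11).
  i = 4 (α = 10): (10−2)(10−4)(10−7)(10−9) = 8·6·3·1 = 144 ≡ 1, so v_4 = 1^{−1} = 1 (mod 11).
  i = 5 (α = 9): (9−2)(9−4)(9−7)(9−10) = 7·5·2·(−1) = −70 ≡ 7, so v_5 = 7^{−1} = 8 (mod 11).
  v = [10, 8, 6, 1, 8].
Step 2: syndromes of r = [6, 9, 8, 7, 3] (all sums mod 11).
  S_0 = Σ v_i r_i = 10·6 + 8·9 + 6·8 + 1·7 + 8·3 = 211 ≡ 2.
  S_1 = Σ v_i α_i r_i = 10·2·6 + 8·4·9 + 6·7·8 + 1·10·7 + 8·9·3 = 1030 ≡ 7.
  α_i^2 mod 11 = [4, 5, 5, 1, 4].
  S_2 = Σ v_i α_i^2 r_i = 10·4·6 + 8·5·9 + 6·5·8 + 1·1·7 + 8·4·3 = 943 ≡ 8.
  S = (2, 7, 8) ≠ 0, so r is not a codeword (an error is present).
Step 3: locate the error. For a single error e at position i, S_ℓ = v_i·e·α_i^ℓ, so α_err = S_1/S_0.
  S_0^{−1} = 2^{−1} = 6 (mod 11), so α_err = 7·6 = 42 ≡ 9 = α_5. Error position i = 5.
  Consistency check: S_2/S_1 = 8·8 = 64 ≡ 9 = α_err ✓ (single-error assumption holds).
Step 4: error magnitude e = S_0/v_5 = S_0·∏_{j≠5}(α_5 − α_j) = 2·7 = 14 ≡ 3 (mod 11).
Step 5: correct position 5: c_5 = r_5 − e = 3 − 3 ≡ 0 (mod 11). Hence c = [6, 9, 8, 7, 0].
  Check: interpolating c through the α_i gives m(x) = 3 + 7·x (degree < 2) with m(α_i) = c_i for every i, so c is indeed a codeword.


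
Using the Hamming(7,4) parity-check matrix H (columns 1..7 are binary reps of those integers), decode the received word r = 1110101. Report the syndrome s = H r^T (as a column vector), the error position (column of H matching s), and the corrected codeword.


s = (0, 1, 0)^T, error position = 2, corrected codeword c = 1010101

Compute s = H r^T mod 2 one row at a time:
  s_1 = 0 + 1 + 0 + 1 = 2 ≡ 0 (mod 2).
  s_2 = 1 + 1 + 0 + 1 = 3 ≡ 1 (mod 2).
  s_3 = 1 + 1 + 1 + 1 = 4 ≡ 0 (mod 2).
s = (0, 1, 0)^T — this equals column 2 of H (binary 010), so error is at position 2.
Correct: flip bit 2 of r = 1110101 to get c = 1010101.


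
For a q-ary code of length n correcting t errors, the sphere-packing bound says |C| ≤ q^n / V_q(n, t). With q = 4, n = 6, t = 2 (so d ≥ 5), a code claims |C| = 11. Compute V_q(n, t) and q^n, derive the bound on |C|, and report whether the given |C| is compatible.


V_q(n, t) = 154, q^n = 4096, Hamming bound = 26, |C| = 11 ≤ bound (satisfied).

Step 1: Compute V_q(n, t) = Σ_{j=0}^2 C(n, j) (q−1)^j.
  j = 0: C(6,0)·(3)^0 = 1·1 = 1.
  j = 1: C(6,1)·(3)^1 = 6·3 = 18.
  j = 2: C(6,2)·(3)^2 = 15·9 = 135.
  V_q(n, t) = 1 + 18 + 135 = 154.
Step 2: q^n = 4^6 = 4096.
Step 3: Hamming bound ⌊q^n / V_q(n,t)⌋ = ⌊4096/154⌋ = 26.
Step 4: Compare |C| = 11 to 26: satisfied.
The claimed |C| lies below the Hamming bound.


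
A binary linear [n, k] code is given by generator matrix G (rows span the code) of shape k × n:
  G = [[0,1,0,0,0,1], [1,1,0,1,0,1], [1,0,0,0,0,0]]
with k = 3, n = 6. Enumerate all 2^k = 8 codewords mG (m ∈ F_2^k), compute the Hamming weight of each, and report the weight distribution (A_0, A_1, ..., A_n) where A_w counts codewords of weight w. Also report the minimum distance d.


Weight distribution: A_0 = 1, A_1 = 2, A_2 = 2, A_3 = 2, A_4 = 1. Minimum distance d = 1.

Enumerate all 2^3 = 8 messages m ∈ F_2^3.
For each, compute codeword c = mG in F_2^6, then tally its weight.
  m = 000 → c = 000000, weight = 0.
  m = 100 → c = 010001, weight = 2.
  m = 010 → c = 110101, weight = 4.
  m = 110 → c = 100100, weight = 2.
  m = 001 → c = 100000, weight = 1.
  m = 101 → c = 110001, weight = 3.
  m = 011 → c = 010101, weight = 3.
  m = 111 → c = 000100, weight = 1.
Tally weights:
  weight 0: 1 codewords.
  weight 1: 2 codewords.
  weight 2: 2 codewords.
  weight 3: 2 codewords.
  weight 4: 1 codewords.
Minimum distance d = smallest w > 0 with A_w > 0 = 1.
Sanity: Σ A_w = 8 = 2^3 = 8 ✓.


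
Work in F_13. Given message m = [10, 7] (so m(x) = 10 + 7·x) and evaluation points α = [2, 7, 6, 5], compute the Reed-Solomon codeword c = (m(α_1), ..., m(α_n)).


c = [11, 7, 0, 6]

Message polynomial: m(x) = 10 + 7·x (mod 13).
For each evaluation point α_i, compute m(α_i) mod 13:
  α_1 = 2: Horner steps 7 → 11, so m(2) = 11.
  α_2 = 7: Horner steps 7 → 7, so m(7) = 7.
  α_3 = 6: Horner steps 7 → 0, so m(6) = 0.
  α_4 = 5: Horner steps 7 → 6, so m(5) = 6.
Codeword c = [11, 7, 0, 6] ∈ F_13^4.


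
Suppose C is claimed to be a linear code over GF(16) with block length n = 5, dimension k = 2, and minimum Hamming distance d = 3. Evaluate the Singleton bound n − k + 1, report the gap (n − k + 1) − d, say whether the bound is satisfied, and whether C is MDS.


Singleton RHS = n − k + 1 = 4, slack = 1, bound satisfied, not MDS.

Singleton bound: d ≤ n − k + 1.
Here n = 5, k = 2, so n − k + 1 = 4.
Given d = 3, check d ≤ 4: YES.
Slack = (n − k + 1) − d = 1.
The code is NOT MDS (slack = 1 > 0).
Description: the claimed parameters are [5, 2, 3]_16; such a code would be non-MDS.


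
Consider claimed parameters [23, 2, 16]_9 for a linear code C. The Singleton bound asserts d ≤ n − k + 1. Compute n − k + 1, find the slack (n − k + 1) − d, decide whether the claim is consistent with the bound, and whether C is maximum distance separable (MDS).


Singleton RHS = n − k + 1 = 22, slack = 6, bound satisfied, not MDS.

Singleton bound: d ≤ n − k + 1.
Here n = 23, k = 2, so n − k + 1 = 22.
Given d = 16, check d ≤ 22: YES.
Slack = (n − k + 1) − d = 6.
The code is NOT MDS (slack = 6 > 0).
Description: the claimed parameters are [23, 2, 16]_9; such a code would be non-MDS.


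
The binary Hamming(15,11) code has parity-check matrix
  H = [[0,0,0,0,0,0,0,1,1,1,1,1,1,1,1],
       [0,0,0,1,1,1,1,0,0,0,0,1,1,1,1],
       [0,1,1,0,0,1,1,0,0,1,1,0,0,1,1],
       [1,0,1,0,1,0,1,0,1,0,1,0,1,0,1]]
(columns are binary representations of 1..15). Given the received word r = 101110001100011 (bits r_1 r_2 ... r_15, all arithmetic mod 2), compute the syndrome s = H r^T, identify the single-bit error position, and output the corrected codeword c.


s = (0, 0, 0, 1)^T, error position = 1, corrected codeword c = 001110001100011

Compute s = H r^T mod 2 one row at a time:
  s_1 = 0 + 1 + 1 + 0 + 0 + 0 + 1 + 1 = 4 ≡ 0 (mod 2).
  s_2 = 1 + 1 + 0 + 0 + 0 + 0 + 1 + 1 = 4 ≡ 0 (mod 2).
  s_3 = 0 + 1 + 0 + 0 + 1 + 0 + 1 + 1 = 4 ≡ 0 (mod 2).
  s_4 = 1 + 1 + 1 + 0 + 1 + 0 + 0 + 1 = 5 ≡ 1 (mod 2).
s = (0, 0, 0, 1)^T — this equals column 1 of H (binary 0001), so error is at position 1.
Correct: flip bit 1 of r = 101110001100011 to get c = 001110001100011.


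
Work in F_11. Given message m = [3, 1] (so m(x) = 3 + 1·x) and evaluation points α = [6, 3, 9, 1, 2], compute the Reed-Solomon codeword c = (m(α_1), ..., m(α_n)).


c = [9, 6, 1, 4, 5]

Message polynomial: m(x) = 3 + 1·x (mod 11).
For each evaluation point α_i, compute m(α_i) mod 11:
  α_1 = 6: Horner steps 1 → 9, so m(6) = 9.
  α_2 = 3: Horner steps 1 → 6, so m(3) = 6.
  α_3 = 9: Horner steps 1 → 1, so m(9) = 1.
  α_4 = 1: Horner steps 1 → 4, so m(1) = 4.
  α_5 = 2: Horner steps 1 → 5, so m(2) = 5.
Codeword c = [9, 6, 1, 4, 5] ∈ F_11^5.


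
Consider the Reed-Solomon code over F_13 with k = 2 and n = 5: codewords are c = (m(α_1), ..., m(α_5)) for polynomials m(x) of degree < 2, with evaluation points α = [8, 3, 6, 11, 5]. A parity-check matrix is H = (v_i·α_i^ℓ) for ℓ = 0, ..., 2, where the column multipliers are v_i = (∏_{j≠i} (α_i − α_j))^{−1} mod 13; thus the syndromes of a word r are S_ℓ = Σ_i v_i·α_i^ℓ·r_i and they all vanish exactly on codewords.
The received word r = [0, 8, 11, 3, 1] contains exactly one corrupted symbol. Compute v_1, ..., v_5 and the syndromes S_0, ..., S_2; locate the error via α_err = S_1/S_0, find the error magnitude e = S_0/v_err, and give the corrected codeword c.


S = (10, 11, 3), error at position 5, error magnitude e = 4, c = [0, 8, 11, 3, 10].

Step 1: column multipliers v_i = (∏_{j≠i}(α_i − α_j))^{−1} mod 13.
  i = 1 (α = 8): (8−3)(8−6)(8−11)(8−5) = 5·2·(−3)·3 = −90 ≡ 1, so v_1 = 1^{−1} = 1 (mod 13).
  i = 2 (α = 3): (3−8)(3−6)(3−11)(3−5) = (−5)·(−3)·(−8)·(−2) = 240 ≡ 6, so v_2 = 6^{−1} = 11 (mod 13).
  i = 3 (α = 6): (6−8)(6−3)(6−11)(6−5) = (−2)·3·(−5)·1 = 30 ≡ 4, so v_3 = 4^{−1} = 10 (mod 13).
  i = 4 (α = 11): (11−8)(11−3)(11−6)(11−5) = 3·8·5·6 = 720 ≡ 5, so v_4 = 5^{−1} = 8 (mod 13).
  i = 5 (α = 5): (5−8)(5−3)(5−6)(5−11) = (−3)·2·(−1)·(−6) = −36 ≡ 3, so v_5 = 3^{−1} = 9 (mod 13).
  v = [1, 11, 10, 8, 9].
Step 2: syndromes of r = [0, 8, 11, 3, 1] (all sums mod 13).
  S_0 = Σ v_i r_i = 1·0 + 11·8 + 10·11 + 8·3 + 9·1 = 231 ≡ 10.
  S_1 = Σ v_i α_i r_i = 1·8·0 + 11·3·8 + 10·6·11 + 8·11·3 + 9·5·1 = 1233 ≡ 11.
  α_i^2 mod 13 = [12, 9, 10, 4, 12].
  S_2 = Σ v_i α_i^2 r_i = 1·12·0 + 11·9·8 + 10·10·11 + 8·4·3 + 9·12·1 = 2096 ≡ 3.
  S = (10, 11, 3) ≠ 0, so r is not a codeword (an error is present).
Step 3: locate the error. For a single error e at position i, S_ℓ = v_i·e·α_i^ℓ, so α_err = S_1/S_0.
  S_0^{−1} = 10^{−1} = 4 (mod 13), so α_err = 11·4 = 44 ≡ 5 = α_5. Error position i = 5.
  Consistency check: S_2/S_1 = 3·6 = 18 ≡ 5 = α_err ✓ (single-error assumption holds).
Step 4: error magnitude e = S_0/v_5 = S_0·∏_{j≠5}(α_5 − α_j) = 10·3 = 30 ≡ 4 (mod 13).
Step 5: correct position 5: c_5 = r_5 − e = 1 − 4 ≡ 10 (mod 13). Hence c = [0, 8, 11, 3, 10].
  Check: interpolating c through the α_i gives m(x) = 5 + 1·x (degree < 2) with m(α_i) = c_i for every i, so c is indeed a codeword.


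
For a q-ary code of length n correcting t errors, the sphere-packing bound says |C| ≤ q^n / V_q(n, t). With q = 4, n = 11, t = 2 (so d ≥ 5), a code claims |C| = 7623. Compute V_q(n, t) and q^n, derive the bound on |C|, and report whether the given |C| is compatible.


V_q(n, t) = 529, q^n = 4194304, Hamming bound = 7928, |C| = 7623 ≤ bound (satisfied).

Step 1: Compute V_q(n, t) = Σ_{j=0}^2 C(n, j) (q−1)^j.
  j = 0: C(11,0)·(3)^0 = 1·1 = 1.
  j = 1: C(11,1)·(3)^1 = 11·3 = 33.
  j = 2: C(11,2)·(3)^2 = 55·9 = 495.
  V_q(n, t) = 1 + 33 + 495 = 529.
Step 2: q^n = 4^11 = 4194304.
Step 3: Hamming bound ⌊q^n / V_q(n,t)⌋ = ⌊4194304/529⌋ = 7928.
Step 4: Compare |C| = 7623 to 7928: satisfied.
The claimed |C| lies below the Hamming bound.


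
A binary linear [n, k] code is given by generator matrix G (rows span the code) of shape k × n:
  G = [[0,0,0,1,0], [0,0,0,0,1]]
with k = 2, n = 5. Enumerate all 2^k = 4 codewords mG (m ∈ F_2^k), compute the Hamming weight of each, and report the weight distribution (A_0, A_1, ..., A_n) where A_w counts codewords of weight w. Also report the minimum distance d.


Weight distribution: A_0 = 1, A_1 = 2, A_2 = 1. Minimum distance d = 1.

Enumerate all 2^2 = 4 messages m ∈ F_2^2.
For each, compute codeword c = mG in F_2^5, then tally its weight.
  m = 00 → c = 00000, weight = 0.
  m = 10 → c = 00010, weight = 1.
  m = 01 → c = 00001, weight = 1.
  m = 11 → c = 00011, weight = 2.
Tally weights:
  weight 0: 1 codewords.
  weight 1: 2 codewords.
  weight 2: 1 codewords.
Minimum distance d = smallest w > 0 with A_w > 0 = 1.
Sanity: Σ A_w = 4 = 2^2 = 4 ✓.


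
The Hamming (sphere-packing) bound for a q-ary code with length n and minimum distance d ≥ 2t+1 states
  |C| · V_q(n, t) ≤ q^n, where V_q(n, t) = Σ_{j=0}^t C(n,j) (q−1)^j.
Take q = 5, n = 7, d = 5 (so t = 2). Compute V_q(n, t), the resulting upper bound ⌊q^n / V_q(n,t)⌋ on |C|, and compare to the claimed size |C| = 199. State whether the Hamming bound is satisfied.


V_q(n, t) = 365, q^n = 78125, Hamming bound = 214, |C| = 199 ≤ bound (satisfied).

Step 1: Compute V_q(n, t) = Σ_{j=0}^2 C(n, j) (q−1)^j.
  j = 0: C(7,0)·(4)^0 = 1·1 = 1.
  j = 1: C(7,1)·(4)^1 = 7·4 = 28.
  j = 2: C(7,2)·(4)^2 = 21·16 = 336.
  V_q(n, t) = 1 + 28 + 336 = 365.
Step 2: q^n = 5^7 = 78125.
Step 3: Hamming bound ⌊q^n / V_q(n,t)⌋ = ⌊78125/365⌋ = 214.
Step 4: Compare |C| = 199 to 214: satisfied.
The claimed |C| lies below the Hamming bound.


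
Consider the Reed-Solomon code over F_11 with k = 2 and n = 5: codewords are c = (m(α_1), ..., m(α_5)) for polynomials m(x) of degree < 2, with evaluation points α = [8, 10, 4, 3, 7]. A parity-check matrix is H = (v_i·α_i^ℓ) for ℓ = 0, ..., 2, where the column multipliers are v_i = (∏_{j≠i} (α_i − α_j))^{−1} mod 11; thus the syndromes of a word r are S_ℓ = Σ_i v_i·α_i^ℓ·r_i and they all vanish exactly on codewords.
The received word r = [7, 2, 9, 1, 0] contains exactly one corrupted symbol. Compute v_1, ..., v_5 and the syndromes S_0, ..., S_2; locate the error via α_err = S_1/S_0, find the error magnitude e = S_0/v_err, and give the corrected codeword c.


S = (8, 9, 6), error at position 1, error magnitude e = 10, c = [8, 2, 9, 1, 0].

Step 1: column multipliers v_i = (∏_{j≠i}(α_i − α_j))^{−1} mod 11.
  i = 1 (α = 8): (8−10)(8−4)(8−3)(8−7) = (−2)·4·5·1 = −40 ≡ 4, so v_1 = 4^{−1} = 3 (mod 11).
  i = 2 (α = 10): (10−8)(10−4)(10−3)(10−7) = 2·6·7·3 = 252 ≡ 10, so v_2 = 10^{−1} = 10 (mod 11).
  i = 3 (α = 4): (4−8)(4−10)(4−3)(4−7) = (−4)·(−6)·1·(−3) = −72 ≡ 5, so v_3 = 5^{−1} = 9 (mod 11).
  i = 4 (α = 3): (3−8)(3−10)(3−4)(3−7) = (−5)·(−7)·(−1)·(−4) = 140 ≡ 8, so v_4 = 8^{−1} = 7 (mod 11).
  i = 5 (α = 7): (7−8)(7−10)(7−4)(7−3) = (−1)·(−3)·3·4 = 36 ≡ 3, so v_5 = 3^{−1} = 4 (mod 11).
  v = [3, 10, 9, 7, 4].
Step 2: syndromes of r = [7, 2, 9, 1, 0] (all sums mod 11).
  S_0 = Σ v_i r_i = 3·7 + 10·2 + 9·9 + 7·1 + 4·0 = 129 ≡ 8.
  S_1 = Σ v_i α_i r_i = 3·8·7 + 10·10·2 + 9·4·9 + 7·3·1 + 4·7·0 = 713 ≡ 9.
  α_i^2 mod 11 = [9, 1, 5, 9, 5].
  S_2 = Σ v_i α_i^2 r_i = 3·9·7 + 10·1·2 + 9·5·9 + 7·9·1 + 4·5·0 = 677 ≡ 6.
  S = (8, 9, 6) ≠ 0, so r is not a codeword (an error is present).
Step 3: locate the error. For a single error e at position i, S_ℓ = v_i·e·α_i^ℓ, so α_err = S_1/S_0.
  S_0^{−1} = 8^{−1} = 7 (mod 11), so α_err = 9·7 = 63 ≡ 8 = α_1. Error position i = 1.
  Consistency check: S_2/S_1 = 6·5 = 30 ≡ 8 = α_err ✓ (single-error assumption holds).
Step 4: error magnitude e = S_0/v_1 = S_0·∏_{j≠1}(α_1 − α_j) = 8·4 = 32 ≡ 10 (mod 11).
Step 5: correct position 1: c_1 = r_1 − e = 7 − 10 ≡ 8 (mod 11). Hence c = [8, 2, 9, 1, 0].
  Check: interpolating c through the α_i gives m(x) = 10 + 8·x (degree < 2) with m(α_i) = c_i for every i, so c is indeed a codeword.


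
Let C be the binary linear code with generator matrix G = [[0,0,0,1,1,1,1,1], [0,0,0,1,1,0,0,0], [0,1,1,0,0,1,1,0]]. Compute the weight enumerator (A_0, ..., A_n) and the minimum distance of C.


Weight distribution: A_0 = 1, A_2 = 1, A_3 = 2, A_4 = 1, A_5 = 2, A_6 = 1. Minimum distance d = 2.

Enumerate all 2^3 = 8 messages m ∈ F_2^3.
For each, compute codeword c = mG in F_2^8, then tally its weight.
  m = 000 → c = 00000000, weight = 0.
  m = 100 → c = 00011111, weight = 5.
  m = 010 → c = 00011000, weight = 2.
  m = 110 → c = 00000111, weight = 3.
  m = 001 → c = 01100110, weight = 4.
  m = 101 → c = 01111001, weight = 5.
  m = 011 → c = 01111110, weight = 6.
  m = 111 → c = 01100001, weight = 3.
Tally weights:
  weight 0: 1 codewords.
  weight 2: 1 codewords.
  weight 3: 2 codewords.
  weight 4: 1 codewords.
  weight 5: 2 codewords.
  weight 6: 1 codewords.
Minimum distance d = smallest w > 0 with A_w > 0 = 2.
Sanity: Σ A_w = 8 = 2^3 = 8 ✓.


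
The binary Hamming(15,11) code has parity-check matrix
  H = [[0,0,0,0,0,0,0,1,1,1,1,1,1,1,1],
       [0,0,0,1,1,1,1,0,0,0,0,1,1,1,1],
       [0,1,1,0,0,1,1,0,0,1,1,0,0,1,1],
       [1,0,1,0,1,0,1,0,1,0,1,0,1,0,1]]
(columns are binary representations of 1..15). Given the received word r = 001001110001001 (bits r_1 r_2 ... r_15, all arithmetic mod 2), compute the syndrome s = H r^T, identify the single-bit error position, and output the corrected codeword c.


s = (1, 0, 0, 1)^T, error position = 9, corrected codeword c = 001001111001001

Compute s = H r^T mod 2 one row at a time:
  s_1 = 1 + 0 + 0 + 0 + 1 + 0 + 0 + 1 = 3 ≡ 1 (mod 2).
  s_2 = 0 + 0 + 1 + 1 + 1 + 0 + 0 + 1 = 4 ≡ 0 (mod 2).
  s_3 = 0 + 1 + 1 + 1 + 0 + 0 + 0 + 1 = 4 ≡ 0 (mod 2).
  s_4 = 0 + 1 + 0 + 1 + 0 + 0 + 0 + 1 = 3 ≡ 1 (mod 2).
s = (1, 0, 0, 1)^T — this equals column 9 of H (binary 1001), so error is at position 9.
Correct: flip bit 9 of r = 001001110001001 to get c = 001001111001001.


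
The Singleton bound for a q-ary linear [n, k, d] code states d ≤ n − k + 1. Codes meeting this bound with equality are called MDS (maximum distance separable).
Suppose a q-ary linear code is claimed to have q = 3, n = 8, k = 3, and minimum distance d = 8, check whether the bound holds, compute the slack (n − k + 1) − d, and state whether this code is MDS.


Singleton RHS = n − k + 1 = 6, slack = -2, bound violated (no such code; not MDS).

Singleton bound: d ≤ n − k + 1.
Here n = 8, k = 3, so n − k + 1 = 6.
Given d = 8, check d ≤ 6: NO.
Slack = (n − k + 1) − d = -2.
The slack is negative: d = 8 exceeds n − k + 1 = 6 by 2, so the Singleton bound is violated and no linear [8, 3, 8]_3 code can exist. In particular it is not MDS (MDS requires d = n − k + 1 exactly).
Description: the claimed parameters are [8, 3, 8]_3; such a code would be impossible (violates the Singleton bound).


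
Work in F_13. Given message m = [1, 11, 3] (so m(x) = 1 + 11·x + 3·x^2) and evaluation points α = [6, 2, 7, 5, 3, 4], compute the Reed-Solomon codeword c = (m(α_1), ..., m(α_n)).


c = [6, 9, 4, 1, 9, 2]

Message polynomial: m(x) = 1 + 11·x + 3·x^2 (mod 13).
For each evaluation point α_i, compute m(α_i) mod 13:
  α_1 = 6: Horner steps 3 → 3 → 6, so m(6) = 6.
  α_2 = 2: Horner steps 3 → 4 → 9, so m(2) = 9.
  α_3 = 7: Horner steps 3 → 6 → 4, so m(7) = 4.
  α_4 = 5: Horner steps 3 → 0 → 1, so m(5) = 1.
  α_5 = 3: Horner steps 3 → 7 → 9, so m(3) = 9.
  α_6 = 4: Horner steps 3 → 10 → 2, so m(4) = 2.
Codeword c = [6, 9, 4, 1, 9, 2] ∈ F_13^6.


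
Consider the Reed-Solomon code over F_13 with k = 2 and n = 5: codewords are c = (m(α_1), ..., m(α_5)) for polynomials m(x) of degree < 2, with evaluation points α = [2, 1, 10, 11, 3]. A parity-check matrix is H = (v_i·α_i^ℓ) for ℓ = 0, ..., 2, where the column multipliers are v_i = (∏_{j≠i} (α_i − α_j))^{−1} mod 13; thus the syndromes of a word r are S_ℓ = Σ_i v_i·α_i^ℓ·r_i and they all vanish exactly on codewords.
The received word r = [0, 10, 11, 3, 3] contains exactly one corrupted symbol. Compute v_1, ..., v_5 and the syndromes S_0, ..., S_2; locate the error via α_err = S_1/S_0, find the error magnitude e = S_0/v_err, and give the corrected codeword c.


S = (3, 7, 12), error at position 4, error magnitude e = 2, c = [0, 10, 11, 1, 3].

Step 1: column multipliers v_i = (∏_{j≠i}(α_i − α_j))^{−1} mod 13.
  i = 1 (α = 2): (2−1)(2−10)(2−11)(2−3) = 1·(−8)·(−9)·(−1) = −72 ≡ 6, so v_1 = 6^{−1} = 11 (mod 13).
  i = 2 (α = 1): (1−2)(1−10)(1−11)(1−3) = (−1)·(−9)·(−10)·(−2) = 180 ≡ 11, so v_2 = 11^{−1} = 6 (mod 13).
  i = 3 (α = 10): (10−2)(10−1)(10−11)(10−3) = 8·9·(−1)·7 = −504 ≡ 3, so v_3 = 3^{−1} = 9 (mod 13).
  i = 4 (α = 11): (11−2)(11−1)(11−10)(11−3) = 9·10·1·8 = 720 ≡ 5, so v_4 = 5^{−1} = 8 (mod 13).
  i = 5 (α = 3): (3−2)(3−1)(3−10)(3−11) = 1·2·(−7)·(−8) = 112 ≡ 8, so v_5 = 8^{−1} = 5 (mod 13).
  v = [11, 6, 9, 8, 5].
Step 2: syndromes of r = [0, 10, 11, 3, 3] (all sums mod 13).
  S_0 = Σ v_i r_i = 11·0 + 6·10 + 9·11 + 8·3 + 5·3 = 198 ≡ 3.
  S_1 = Σ v_i α_i r_i = 11·2·0 + 6·1·10 + 9·10·11 + 8·11·3 + 5·3·3 = 1359 ≡ 7.
  α_i^2 mod 13 = [4, 1, 9, 4, 9].
  S_2 = Σ v_i α_i^2 r_i = 11·4·0 + 6·1·10 + 9·9·11 + 8·4·3 + 5·9·3 = 1182 ≡ 12.
  S = (3, 7, 12) ≠ 0, so r is not a codeword (an error is present).
Step 3: locate the error. For a single error e at position i, S_ℓ = v_i·e·α_i^ℓ, so α_err = S_1/S_0.
  S_0^{−1} = 3^{−1} = 9 (mod 13), so α_err = 7·9 = 63 ≡ 11 = α_4. Error position i = 4.
  Consistency check: S_2/S_1 = 12·2 = 24 ≡ 11 = α_err ✓ (single-error assumption holds).
Step 4: error magnitude e = S_0/v_4 = S_0·∏_{j≠4}(α_4 − α_j) = 3·5 = 15 ≡ 2 (mod 13).
Step 5: correct position 4: c_4 = r_4 − e = 3 − 2 ≡ 1 (mod 13). Hence c = [0, 10, 11, 1, 3].
  Check: interpolating c through the α_i gives m(x) = 7 + 3·x (degree < 2) with m(α_i) = c_i for every i, so c is indeed a codeword.
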